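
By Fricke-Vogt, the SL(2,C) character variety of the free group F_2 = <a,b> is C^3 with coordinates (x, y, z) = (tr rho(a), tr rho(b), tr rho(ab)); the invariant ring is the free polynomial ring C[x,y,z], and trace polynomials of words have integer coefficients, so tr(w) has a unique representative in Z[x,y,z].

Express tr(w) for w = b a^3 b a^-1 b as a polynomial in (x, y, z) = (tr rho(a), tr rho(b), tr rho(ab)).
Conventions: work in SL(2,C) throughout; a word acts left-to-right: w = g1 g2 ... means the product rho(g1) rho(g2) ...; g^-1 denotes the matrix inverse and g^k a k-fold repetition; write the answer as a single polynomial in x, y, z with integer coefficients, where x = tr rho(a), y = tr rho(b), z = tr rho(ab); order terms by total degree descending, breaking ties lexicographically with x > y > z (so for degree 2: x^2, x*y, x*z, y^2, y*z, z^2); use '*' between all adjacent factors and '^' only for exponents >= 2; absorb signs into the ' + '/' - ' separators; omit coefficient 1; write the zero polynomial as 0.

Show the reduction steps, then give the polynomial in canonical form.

tr(a^2 b) = tr(a) tr(b a) - tr(b)   [square of a] = x*z - y
tr(a^2) = tr(a) tr(a) - tr(1)   [square of a] = x^2 - 2
tr(b a^2 b) = tr(b) tr(a^2 b) - tr(a^2)   [square of b] = x*y*z - x^2 - y^2 + 2
tr(b^3 a^2) = tr(b) tr(b a^2 b) - tr(b a^2)   [square of b] = x*y^2*z - x^2*y - y^3 - x*z + 3*y
tr(a b^2) = tr(b) tr(a b) - tr(a)   [square of b] = y*z - x
tr(b^3 a) = tr(b) tr(a b^2) - tr(a b)   [square of b] = y^2*z - x*y - z
tr(b^2 a^3 b) = tr(a) tr(b^3 a^2) - tr(b^3 a)   [square of a] = x^2*y^2*z - x^3*y - x*y^3 - x^2*z - y^2*z + 4*x*y + z
tr(a b a b) = tr(a b) tr(a b) - tr(1)   [split at a repeated a] = z^2 - 2
tr(b a b^2 a) = tr(b) tr(a b a b) - tr(a b a)   [square of b] = y*z^2 - x*z - y
tr(b a b^2 a^2) = tr(a) tr(b a b^2 a) - tr(b a b^2)   [square of a] = x*y*z^2 - x^2*z - y^2*z + z
tr(b^2 a^3 b a) = tr(a) tr(b a b^2 a^2) - tr(b a b^2 a)   [square of a] = x^2*y*z^2 - x^3*z - x*y^2*z - y*z^2 + 2*x*z + y
tr(b a^3 b a^-1 b) = tr(b^2 a^3 b) tr(a) - tr(b^2 a^3 b a)   [inverse elimination on a] = x^3*y^2*z - x^4*y - x^2*y^3 - x^2*y*z^2 + 4*x^2*y + y*z^2 - x*z - y

x^3*y^2*z - x^4*y - x^2*y^3 - x^2*y*z^2 + 4*x^2*y + y*z^2 - x*z - y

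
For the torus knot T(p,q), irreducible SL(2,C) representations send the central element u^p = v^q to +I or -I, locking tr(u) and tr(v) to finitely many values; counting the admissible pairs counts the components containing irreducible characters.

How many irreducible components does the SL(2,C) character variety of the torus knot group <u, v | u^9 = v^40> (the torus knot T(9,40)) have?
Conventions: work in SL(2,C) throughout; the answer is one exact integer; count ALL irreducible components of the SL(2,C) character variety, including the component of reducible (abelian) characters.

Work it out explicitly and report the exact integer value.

157

Gamma = < u, v | u^9 = v^40 > (torus knot T(9,40)); the central element u^9 = v^40 acts as +I or -I in any irreducible SL(2,C) representation.
On an irreducible component, tr(u) is locked at 2*cos(pi*alpha/9) for some alpha in 1..8, and tr(v) at 2*cos(pi*beta/40) for some beta in 1..39.
The two central values (-1)^alpha I and (-1)^beta I must be the same matrix, so alpha and beta share a parity.
count pairs: odd alpha (4 choices) x odd beta (20), plus even alpha (4) x even beta (19): 4*20 + 4*19 = 156.
That is 156 components of irreducible characters, and with the reducible (abelian) component the total is 157.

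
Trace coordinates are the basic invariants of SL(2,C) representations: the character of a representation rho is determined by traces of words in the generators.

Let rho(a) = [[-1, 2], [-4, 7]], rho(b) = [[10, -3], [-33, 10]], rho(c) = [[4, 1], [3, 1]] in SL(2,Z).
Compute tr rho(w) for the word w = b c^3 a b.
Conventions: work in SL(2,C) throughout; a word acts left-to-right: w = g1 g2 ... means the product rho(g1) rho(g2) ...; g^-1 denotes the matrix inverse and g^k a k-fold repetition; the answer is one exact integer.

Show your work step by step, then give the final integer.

rho(b) = [[10, -3], [-33, 10]]
... * rho(c) = [[4, 1], [3, 1]]  ->  [[31, 7], [-102, -23]]
... * rho(c) = [[4, 1], [3, 1]]  ->  [[145, 38], [-477, -125]]
... * rho(c) = [[4, 1], [3, 1]]  ->  [[694, 183], [-2283, -602]]
... * rho(a) = [[-1, 2], [-4, 7]]  ->  [[-1426, 2669], [4691, -8780]]
... * rho(b) = [[10, -3], [-33, 10]]  ->  [[-102337, 30968], [336650, -101873]]
tr = -102337 + -101873 = -204210

-204210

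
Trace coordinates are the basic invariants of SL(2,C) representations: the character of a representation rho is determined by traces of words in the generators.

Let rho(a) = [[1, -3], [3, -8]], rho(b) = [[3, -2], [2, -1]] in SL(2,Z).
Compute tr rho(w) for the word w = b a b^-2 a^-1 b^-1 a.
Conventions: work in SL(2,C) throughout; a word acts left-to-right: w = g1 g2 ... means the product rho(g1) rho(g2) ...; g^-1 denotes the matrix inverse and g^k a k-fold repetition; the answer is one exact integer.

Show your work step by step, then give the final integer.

53

rho(b) = [[3, -2], [2, -1]]
... * rho(a) = [[1, -3], [3, -8]]  ->  [[-3, 7], [-1, 2]]
... * rho(b^-1) = [[-1, 2], [-2, 3]]  ->  [[-11, 15], [-3, 4]]
... * rho(b^-1) = [[-1, 2], [-2, 3]]  ->  [[-19, 23], [-5, 6]]
... * rho(a^-1) = [[-8, 3], [-3, 1]]  ->  [[83, -34], [22, -9]]
... * rho(b^-1) = [[-1, 2], [-2, 3]]  ->  [[-15, 64], [-4, 17]]
... * rho(a) = [[1, -3], [3, -8]]  ->  [[177, -467], [47, -124]]
tr = 177 + -124 = 53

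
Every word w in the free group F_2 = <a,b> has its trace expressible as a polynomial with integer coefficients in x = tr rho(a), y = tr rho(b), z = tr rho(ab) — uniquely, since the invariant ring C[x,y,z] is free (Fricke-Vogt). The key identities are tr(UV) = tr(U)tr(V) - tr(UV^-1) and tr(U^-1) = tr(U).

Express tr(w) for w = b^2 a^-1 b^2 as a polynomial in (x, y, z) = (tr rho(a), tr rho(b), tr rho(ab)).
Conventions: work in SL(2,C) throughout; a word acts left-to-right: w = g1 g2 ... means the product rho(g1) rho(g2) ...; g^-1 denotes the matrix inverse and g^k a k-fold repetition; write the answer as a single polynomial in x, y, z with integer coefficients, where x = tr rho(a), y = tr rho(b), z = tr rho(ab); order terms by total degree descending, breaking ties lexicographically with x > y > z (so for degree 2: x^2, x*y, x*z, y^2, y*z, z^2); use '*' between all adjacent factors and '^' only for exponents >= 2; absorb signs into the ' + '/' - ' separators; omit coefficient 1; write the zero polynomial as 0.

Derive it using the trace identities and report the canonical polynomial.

x*y^4 - y^3*z - 3*x*y^2 + 2*y*z + x

apply: trace(b^2) = trace(b) trace(b) - trace(1)  (reduce the b square) = y^2 - 2
trace(b^3) = trace(b) trace(b^2) - trace(b)  (reduce the b square) = y^3 - 3*y
apply: trace(b^4) = trace(b) trace(b^3) - trace(b^2)  (reduce the b square) = y^4 - 4*y^2 + 2
use: trace(a b^2) = trace(b) trace(a b) - trace(a)  (reduce the b square) = y*z - x
trace(b a b^2) = trace(b) trace(a b^2) - trace(a b)  (reduce the b square) = y^2*z - x*y - z
trace(b^4 a) = trace(b) trace(b a b^2) - trace(b a b)  (reduce the b square) = y^3*z - x*y^2 - 2*y*z + x
trace(b^2 a^-1 b^2) = trace(b^4) trace(a) - trace(b^4 a)  (eliminate a^-1) = x*y^4 - y^3*z - 3*x*y^2 + 2*y*z + x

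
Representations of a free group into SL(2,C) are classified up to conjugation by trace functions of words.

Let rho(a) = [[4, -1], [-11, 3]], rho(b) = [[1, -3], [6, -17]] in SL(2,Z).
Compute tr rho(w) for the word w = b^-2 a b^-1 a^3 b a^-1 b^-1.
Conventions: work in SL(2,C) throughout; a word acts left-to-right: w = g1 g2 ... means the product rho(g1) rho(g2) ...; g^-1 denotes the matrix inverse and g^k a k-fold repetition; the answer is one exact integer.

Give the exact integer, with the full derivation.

1731944752

rho(b^-1) = [[-17, 3], [-6, 1]]
... * rho(b^-1) = [[-17, 3], [-6, 1]]  ->  [[271, -48], [96, -17]]
... * rho(a) = [[4, -1], [-11, 3]]  ->  [[1612, -415], [571, -147]]
... * rho(b^-1) = [[-17, 3], [-6, 1]]  ->  [[-24914, 4421], [-8825, 1566]]
... * rho(a) = [[4, -1], [-11, 3]]  ->  [[-148287, 38177], [-52526, 13523]]
... * rho(a) = [[4, -1], [-11, 3]]  ->  [[-1013095, 262818], [-358857, 93095]]
... * rho(a) = [[4, -1], [-11, 3]]  ->  [[-6943378, 1801549], [-2459473, 638142]]
... * rho(b) = [[1, -3], [6, -17]]  ->  [[3865916, -9796199], [1369379, -3469995]]
... * rho(a^-1) = [[3, 1], [11, 4]]  ->  [[-96160441, -35318880], [-34061808, -12510601]]
... * rho(b^-1) = [[-17, 3], [-6, 1]]  ->  [[1846640777, -323800203], [654114342, -114696025]]
tr = 1846640777 + -114696025 = 1731944752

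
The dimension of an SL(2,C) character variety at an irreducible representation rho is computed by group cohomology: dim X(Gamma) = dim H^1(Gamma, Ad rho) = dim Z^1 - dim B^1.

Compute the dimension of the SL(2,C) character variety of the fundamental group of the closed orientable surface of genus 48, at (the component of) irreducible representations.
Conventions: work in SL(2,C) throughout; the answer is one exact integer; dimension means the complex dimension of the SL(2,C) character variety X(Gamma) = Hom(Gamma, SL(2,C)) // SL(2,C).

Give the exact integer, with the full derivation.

The genus-48 surface group: 2g = 96 generators, one relator prod [a_i, b_i].
Unconstrained cocycle data is one sl_2 vector per generator (288 dimensions), cut by the relator condition d_2(z) = 0.
d_2 is surjective at irreducible rho (its cokernel H^2 is dual to H^0 = 0), so dim Z^1 = 288 - 3 = 285.
Coboundaries contribute dim B^1 = 3 (injective at irreducible rho).
dim X = dim H^1 = 285 - 3 = 282.

282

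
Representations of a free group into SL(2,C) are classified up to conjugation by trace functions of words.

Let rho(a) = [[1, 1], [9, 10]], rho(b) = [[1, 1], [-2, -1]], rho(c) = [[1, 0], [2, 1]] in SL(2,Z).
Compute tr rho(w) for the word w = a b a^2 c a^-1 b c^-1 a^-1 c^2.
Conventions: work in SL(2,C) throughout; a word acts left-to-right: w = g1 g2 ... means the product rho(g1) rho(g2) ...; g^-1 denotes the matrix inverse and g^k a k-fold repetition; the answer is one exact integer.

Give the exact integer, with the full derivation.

-7143

rho(a) = [[1, 1], [9, 10]]
... * rho(b) = [[1, 1], [-2, -1]]  ->  [[-1, 0], [-11, -1]]
... * rho(a) = [[1, 1], [9, 10]]  ->  [[-1, -1], [-20, -21]]
... * rho(a) = [[1, 1], [9, 10]]  ->  [[-10, -11], [-209, -230]]
... * rho(c) = [[1, 0], [2, 1]]  ->  [[-32, -11], [-669, -230]]
... * rho(a^-1) = [[10, -1], [-9, 1]]  ->  [[-221, 21], [-4620, 439]]
... * rho(b) = [[1, 1], [-2, -1]]  ->  [[-263, -242], [-5498, -5059]]
... * rho(c^-1) = [[1, 0], [-2, 1]]  ->  [[221, -242], [4620, -5059]]
... * rho(a^-1) = [[10, -1], [-9, 1]]  ->  [[4388, -463], [91731, -9679]]
... * rho(c) = [[1, 0], [2, 1]]  ->  [[3462, -463], [72373, -9679]]
... * rho(c) = [[1, 0], [2, 1]]  ->  [[2536, -463], [53015, -9679]]
tr = 2536 + -9679 = -7143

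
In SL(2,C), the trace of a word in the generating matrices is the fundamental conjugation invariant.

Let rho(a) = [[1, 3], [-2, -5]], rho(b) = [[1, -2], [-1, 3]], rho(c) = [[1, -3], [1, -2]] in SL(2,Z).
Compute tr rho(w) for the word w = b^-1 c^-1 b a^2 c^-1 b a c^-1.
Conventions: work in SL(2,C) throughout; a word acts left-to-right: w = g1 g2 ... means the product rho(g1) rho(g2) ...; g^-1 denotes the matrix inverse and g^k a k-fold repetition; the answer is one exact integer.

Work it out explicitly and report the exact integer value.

rho(b^-1) = [[3, 2], [1, 1]]
... * rho(c^-1) = [[-2, 3], [-1, 1]]  ->  [[-8, 11], [-3, 4]]
... * rho(b) = [[1, -2], [-1, 3]]  ->  [[-19, 49], [-7, 18]]
... * rho(a) = [[1, 3], [-2, -5]]  ->  [[-117, -302], [-43, -111]]
... * rho(a) = [[1, 3], [-2, -5]]  ->  [[487, 1159], [179, 426]]
... * rho(c^-1) = [[-2, 3], [-1, 1]]  ->  [[-2133, 2620], [-784, 963]]
... * rho(b) = [[1, -2], [-1, 3]]  ->  [[-4753, 12126], [-1747, 4457]]
... * rho(a) = [[1, 3], [-2, -5]]  ->  [[-29005, -74889], [-10661, -27526]]
... * rho(c^-1) = [[-2, 3], [-1, 1]]  ->  [[132899, -161904], [48848, -59509]]
tr = 132899 + -59509 = 73390

73390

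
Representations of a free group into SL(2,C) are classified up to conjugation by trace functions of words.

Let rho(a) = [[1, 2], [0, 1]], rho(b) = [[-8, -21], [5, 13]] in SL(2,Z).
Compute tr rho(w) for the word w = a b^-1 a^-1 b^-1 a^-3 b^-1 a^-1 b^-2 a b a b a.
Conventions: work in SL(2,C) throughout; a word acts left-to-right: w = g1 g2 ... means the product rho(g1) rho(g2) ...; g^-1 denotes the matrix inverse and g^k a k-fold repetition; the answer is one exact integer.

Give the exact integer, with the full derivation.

rho(a) = [[1, 2], [0, 1]]
... * rho(b^-1) = [[13, 21], [-5, -8]]  ->  [[3, 5], [-5, -8]]
... * rho(a^-1) = [[1, -2], [0, 1]]  ->  [[3, -1], [-5, 2]]
... * rho(b^-1) = [[13, 21], [-5, -8]]  ->  [[44, 71], [-75, -121]]
... * rho(a^-1) = [[1, -2], [0, 1]]  ->  [[44, -17], [-75, 29]]
... * rho(a^-1) = [[1, -2], [0, 1]]  ->  [[44, -105], [-75, 179]]
... * rho(a^-1) = [[1, -2], [0, 1]]  ->  [[44, -193], [-75, 329]]
... * rho(b^-1) = [[13, 21], [-5, -8]]  ->  [[1537, 2468], [-2620, -4207]]
... * rho(a^-1) = [[1, -2], [0, 1]]  ->  [[1537, -606], [-2620, 1033]]
... * rho(b^-1) = [[13, 21], [-5, -8]]  ->  [[23011, 37125], [-39225, -63284]]
... * rho(b^-1) = [[13, 21], [-5, -8]]  ->  [[113518, 186231], [-193505, -317453]]
... * rho(a) = [[1, 2], [0, 1]]  ->  [[113518, 413267], [-193505, -704463]]
... * rho(b) = [[-8, -21], [5, 13]]  ->  [[1158191, 2988593], [-1974275, -5094414]]
... * rho(a) = [[1, 2], [0, 1]]  ->  [[1158191, 5304975], [-1974275, -9042964]]
... * rho(b) = [[-8, -21], [5, 13]]  ->  [[17259347, 44642664], [-29420620, -76098757]]
... * rho(a) = [[1, 2], [0, 1]]  ->  [[17259347, 79161358], [-29420620, -134939997]]
tr = 17259347 + -134939997 = -117680650

-117680650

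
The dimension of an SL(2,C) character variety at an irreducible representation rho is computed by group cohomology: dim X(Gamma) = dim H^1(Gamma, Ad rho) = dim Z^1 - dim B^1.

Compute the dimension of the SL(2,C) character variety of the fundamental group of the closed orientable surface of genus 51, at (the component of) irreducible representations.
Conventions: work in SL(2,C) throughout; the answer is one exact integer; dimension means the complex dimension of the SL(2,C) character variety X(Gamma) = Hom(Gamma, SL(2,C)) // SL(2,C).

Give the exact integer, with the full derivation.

pi_1 of the closed genus-51 surface has 102 generators bound by the single product-of-commutators relator.
Before the relator condition, cocycle space has dim 3*102 = 306.
At an irreducible rho, H^2 = coker(d_2) vanishes (Poincare duality: H^2 is dual to H^0 = invariants = 0), so d_2 is surjective onto sl_2 and dim Z^1 = 306 - 3 = 303.
Coboundaries contribute dim B^1 = 3 (injective at irreducible rho).
Hence dim X = 303 - 3 = 300.

300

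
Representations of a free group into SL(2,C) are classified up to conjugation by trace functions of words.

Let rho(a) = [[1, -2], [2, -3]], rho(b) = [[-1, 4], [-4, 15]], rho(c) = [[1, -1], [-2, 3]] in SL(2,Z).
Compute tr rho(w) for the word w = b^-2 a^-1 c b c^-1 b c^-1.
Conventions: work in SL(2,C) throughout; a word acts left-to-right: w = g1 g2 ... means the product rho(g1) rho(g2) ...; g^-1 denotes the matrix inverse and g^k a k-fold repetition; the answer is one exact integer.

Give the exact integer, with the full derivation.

rho(b^-1) = [[15, -4], [4, -1]]
... * rho(b^-1) = [[15, -4], [4, -1]]  ->  [[209, -56], [56, -15]]
... * rho(a^-1) = [[-3, 2], [-2, 1]]  ->  [[-515, 362], [-138, 97]]
... * rho(c) = [[1, -1], [-2, 3]]  ->  [[-1239, 1601], [-332, 429]]
... * rho(b) = [[-1, 4], [-4, 15]]  ->  [[-5165, 19059], [-1384, 5107]]
... * rho(c^-1) = [[3, 1], [2, 1]]  ->  [[22623, 13894], [6062, 3723]]
... * rho(b) = [[-1, 4], [-4, 15]]  ->  [[-78199, 298902], [-20954, 80093]]
... * rho(c^-1) = [[3, 1], [2, 1]]  ->  [[363207, 220703], [97324, 59139]]
tr = 363207 + 59139 = 422346

422346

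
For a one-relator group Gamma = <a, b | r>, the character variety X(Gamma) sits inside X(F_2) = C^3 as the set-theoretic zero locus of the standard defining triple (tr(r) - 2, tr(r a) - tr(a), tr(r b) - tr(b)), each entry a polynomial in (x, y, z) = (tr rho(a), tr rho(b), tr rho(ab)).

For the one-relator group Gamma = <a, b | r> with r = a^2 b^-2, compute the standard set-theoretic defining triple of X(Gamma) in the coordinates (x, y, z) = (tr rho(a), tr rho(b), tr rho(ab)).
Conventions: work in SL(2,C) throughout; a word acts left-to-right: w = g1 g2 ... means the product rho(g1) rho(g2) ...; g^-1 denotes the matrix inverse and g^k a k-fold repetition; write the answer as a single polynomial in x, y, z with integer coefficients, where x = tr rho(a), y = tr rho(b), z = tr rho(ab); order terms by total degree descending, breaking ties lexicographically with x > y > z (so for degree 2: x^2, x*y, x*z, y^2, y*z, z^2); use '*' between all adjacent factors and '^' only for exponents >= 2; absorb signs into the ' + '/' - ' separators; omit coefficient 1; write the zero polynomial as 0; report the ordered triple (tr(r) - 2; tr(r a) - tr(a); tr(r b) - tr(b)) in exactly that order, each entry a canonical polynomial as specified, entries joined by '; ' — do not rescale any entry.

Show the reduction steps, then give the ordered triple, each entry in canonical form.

trace(a^2) = trace(a) * trace(a) - trace(1) = x^2 - 2
use: trace(a^2 b) = trace(a) * trace(b a) - trace(b) = x*z - y
apply: trace(a^2 b^-1) = trace(a^2) * trace(b) - trace(a^2 b) = x^2*y - x*z - y
apply: trace(a^2 b^-2) = trace(a^2 b^-1) * trace(b) - trace(a^2) = x^2*y^2 - x*y*z - x^2 - y^2 + 2
trace(a^3) = trace(a) * trace(a^2) - trace(a)   [square of a] = x^3 - 3*x
trace(a^3 b) = trace(a) * trace(b a^2) - trace(b a)   [square of a] = x^2*z - x*y - z
use: trace(a^3 b^-1) = trace(a^3) * trace(b) - trace(a^3 b)   [inverse elimination on b] = x^3*y - x^2*z - 2*x*y + z
apply: trace(a^2 b^-2 a) = trace(a^3 b^-1) * trace(b) - trace(a^3)   [inverse elimination on b] = x^3*y^2 - x^2*y*z - x^3 - 2*x*y^2 + y*z + 3*x
assemble the triple (trace(r) - 2; trace(r a) - x; trace(r b) - y)

x^2*y^2 - x*y*z - x^2 - y^2; x^3*y^2 - x^2*y*z - x^3 - 2*x*y^2 + y*z + 2*x; x^2*y - x*z - 2*y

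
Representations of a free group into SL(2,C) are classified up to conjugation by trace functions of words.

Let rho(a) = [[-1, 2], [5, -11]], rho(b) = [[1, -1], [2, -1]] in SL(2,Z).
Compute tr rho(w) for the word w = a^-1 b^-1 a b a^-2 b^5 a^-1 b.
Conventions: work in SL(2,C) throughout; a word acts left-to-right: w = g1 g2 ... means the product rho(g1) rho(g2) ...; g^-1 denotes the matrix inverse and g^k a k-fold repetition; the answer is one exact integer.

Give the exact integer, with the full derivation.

-213120

rho(a^-1) = [[-11, -2], [-5, -1]]
... * rho(b^-1) = [[-1, 1], [-2, 1]]  ->  [[15, -13], [7, -6]]
... * rho(a) = [[-1, 2], [5, -11]]  ->  [[-80, 173], [-37, 80]]
... * rho(b) = [[1, -1], [2, -1]]  ->  [[266, -93], [123, -43]]
... * rho(a^-1) = [[-11, -2], [-5, -1]]  ->  [[-2461, -439], [-1138, -203]]
... * rho(a^-1) = [[-11, -2], [-5, -1]]  ->  [[29266, 5361], [13533, 2479]]
... * rho(b) = [[1, -1], [2, -1]]  ->  [[39988, -34627], [18491, -16012]]
... * rho(b) = [[1, -1], [2, -1]]  ->  [[-29266, -5361], [-13533, -2479]]
... * rho(b) = [[1, -1], [2, -1]]  ->  [[-39988, 34627], [-18491, 16012]]
... * rho(b) = [[1, -1], [2, -1]]  ->  [[29266, 5361], [13533, 2479]]
... * rho(b) = [[1, -1], [2, -1]]  ->  [[39988, -34627], [18491, -16012]]
... * rho(a^-1) = [[-11, -2], [-5, -1]]  ->  [[-266733, -45349], [-123341, -20970]]
... * rho(b) = [[1, -1], [2, -1]]  ->  [[-357431, 312082], [-165281, 144311]]
tr = -357431 + 144311 = -213120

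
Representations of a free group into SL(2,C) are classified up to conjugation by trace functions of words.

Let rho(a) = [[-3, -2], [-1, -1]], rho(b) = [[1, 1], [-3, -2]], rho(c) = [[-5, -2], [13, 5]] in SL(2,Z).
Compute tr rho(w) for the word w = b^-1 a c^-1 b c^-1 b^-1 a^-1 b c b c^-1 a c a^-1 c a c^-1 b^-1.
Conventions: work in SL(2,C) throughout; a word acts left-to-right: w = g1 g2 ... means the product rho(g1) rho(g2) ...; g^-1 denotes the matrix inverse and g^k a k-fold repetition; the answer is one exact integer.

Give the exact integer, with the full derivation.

2926

rho(b^-1) = [[-2, -1], [3, 1]]
... * rho(a) = [[-3, -2], [-1, -1]]  ->  [[7, 5], [-10, -7]]
... * rho(c^-1) = [[5, 2], [-13, -5]]  ->  [[-30, -11], [41, 15]]
... * rho(b) = [[1, 1], [-3, -2]]  ->  [[3, -8], [-4, 11]]
... * rho(c^-1) = [[5, 2], [-13, -5]]  ->  [[119, 46], [-163, -63]]
... * rho(b^-1) = [[-2, -1], [3, 1]]  ->  [[-100, -73], [137, 100]]
... * rho(a^-1) = [[-1, 2], [1, -3]]  ->  [[27, 19], [-37, -26]]
... * rho(b) = [[1, 1], [-3, -2]]  ->  [[-30, -11], [41, 15]]
... * rho(c) = [[-5, -2], [13, 5]]  ->  [[7, 5], [-10, -7]]
... * rho(b) = [[1, 1], [-3, -2]]  ->  [[-8, -3], [11, 4]]
... * rho(c^-1) = [[5, 2], [-13, -5]]  ->  [[-1, -1], [3, 2]]
... * rho(a) = [[-3, -2], [-1, -1]]  ->  [[4, 3], [-11, -8]]
... * rho(c) = [[-5, -2], [13, 5]]  ->  [[19, 7], [-49, -18]]
... * rho(a^-1) = [[-1, 2], [1, -3]]  ->  [[-12, 17], [31, -44]]
... * rho(c) = [[-5, -2], [13, 5]]  ->  [[281, 109], [-727, -282]]
... * rho(a) = [[-3, -2], [-1, -1]]  ->  [[-952, -671], [2463, 1736]]
... * rho(c^-1) = [[5, 2], [-13, -5]]  ->  [[3963, 1451], [-10253, -3754]]
... * rho(b^-1) = [[-2, -1], [3, 1]]  ->  [[-3573, -2512], [9244, 6499]]
tr = -3573 + 6499 = 2926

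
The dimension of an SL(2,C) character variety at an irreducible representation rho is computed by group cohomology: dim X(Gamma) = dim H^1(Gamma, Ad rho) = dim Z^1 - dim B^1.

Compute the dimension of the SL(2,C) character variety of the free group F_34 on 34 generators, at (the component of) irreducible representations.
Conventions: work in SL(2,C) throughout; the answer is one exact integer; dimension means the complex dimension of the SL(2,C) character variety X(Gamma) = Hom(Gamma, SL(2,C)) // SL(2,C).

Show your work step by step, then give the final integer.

Here Gamma is free of rank 34 — no relator constrains a cocycle.
A cocycle picks one sl_2 vector per generator freely, giving dim Z^1 = 3*34 = 102.
Irreducibility makes the coboundary map sl_2 -> Z^1 injective (trivial centralizer), so dim B^1 = 3.
Therefore dim X = 102 - 3 = 99.

99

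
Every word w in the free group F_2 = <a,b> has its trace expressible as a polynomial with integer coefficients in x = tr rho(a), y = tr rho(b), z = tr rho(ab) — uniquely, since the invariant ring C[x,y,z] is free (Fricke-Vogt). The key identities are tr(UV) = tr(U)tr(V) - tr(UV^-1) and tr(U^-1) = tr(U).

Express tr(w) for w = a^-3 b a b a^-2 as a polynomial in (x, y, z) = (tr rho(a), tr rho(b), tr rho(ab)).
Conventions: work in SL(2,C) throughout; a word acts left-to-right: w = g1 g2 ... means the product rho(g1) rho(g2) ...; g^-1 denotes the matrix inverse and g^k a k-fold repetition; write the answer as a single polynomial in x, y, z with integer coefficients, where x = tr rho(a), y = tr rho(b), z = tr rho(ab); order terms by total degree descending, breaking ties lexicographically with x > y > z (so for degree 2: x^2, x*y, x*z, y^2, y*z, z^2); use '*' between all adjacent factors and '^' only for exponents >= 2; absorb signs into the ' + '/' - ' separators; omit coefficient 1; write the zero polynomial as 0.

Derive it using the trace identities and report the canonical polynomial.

x^5*y*z - x^6 - x^4*z^2 - 4*x^3*y*z + 6*x^4 + 3*x^2*z^2 + 3*x*y*z - 9*x^2 - z^2 + 2

so trace(b a b) = trace(b) trace(a b) - trace(a)  (reduce the b square) = y*z - x
so trace(b a b a) = trace(a b) trace(a b) - trace(1)  (split on a) = z^2 - 2
so trace(a^-1 b a b) = trace(b a b) trace(a) - trace(b a b a)  (eliminate a^-1) = x*y*z - x^2 - z^2 + 2
so trace(b a b a^-2) = trace(a^-1 b a b) trace(a) - trace(a^-1 b a b a)  (eliminate a^-1) = x^2*y*z - x^3 - x*z^2 - y*z + 3*x
trace(a^-2 b a b a^-1) = trace(b a b a^-2) trace(a) - trace(b a b a^-1)  (eliminate a^-1) = x^3*y*z - x^4 - x^2*z^2 - 2*x*y*z + 4*x^2 + z^2 - 2
reduce: trace(a^-4 b a b) = trace(a^-2 b a b a^-1) trace(a) - trace(a^-2 b a b)  (eliminate a^-1) = x^4*y*z - x^5 - x^3*z^2 - 3*x^2*y*z + 5*x^3 + 2*x*z^2 + y*z - 5*x
trace(a^-3 b a b a^-2) = trace(a^-4 b a b) trace(a) - trace(a^-4 b a b a)  (eliminate a^-1) = x^5*y*z - x^6 - x^4*z^2 - 4*x^3*y*z + 6*x^4 + 3*x^2*z^2 + 3*x*y*z - 9*x^2 - z^2 + 2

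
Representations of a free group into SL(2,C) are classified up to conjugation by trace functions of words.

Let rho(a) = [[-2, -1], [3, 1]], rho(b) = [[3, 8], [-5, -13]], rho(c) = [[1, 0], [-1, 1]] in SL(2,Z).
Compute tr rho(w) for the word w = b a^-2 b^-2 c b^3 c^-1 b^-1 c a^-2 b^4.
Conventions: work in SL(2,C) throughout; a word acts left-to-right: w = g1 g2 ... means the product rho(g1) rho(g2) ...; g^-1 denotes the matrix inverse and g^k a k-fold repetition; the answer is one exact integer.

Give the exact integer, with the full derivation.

rho(b) = [[3, 8], [-5, -13]]
... * rho(a^-1) = [[1, 1], [-3, -2]]  ->  [[-21, -13], [34, 21]]
... * rho(a^-1) = [[1, 1], [-3, -2]]  ->  [[18, 5], [-29, -8]]
... * rho(b^-1) = [[-13, -8], [5, 3]]  ->  [[-209, -129], [337, 208]]
... * rho(b^-1) = [[-13, -8], [5, 3]]  ->  [[2072, 1285], [-3341, -2072]]
... * rho(c) = [[1, 0], [-1, 1]]  ->  [[787, 1285], [-1269, -2072]]
... * rho(b) = [[3, 8], [-5, -13]]  ->  [[-4064, -10409], [6553, 16784]]
... * rho(b) = [[3, 8], [-5, -13]]  ->  [[39853, 102805], [-64261, -165768]]
... * rho(b) = [[3, 8], [-5, -13]]  ->  [[-394466, -1017641], [636057, 1640896]]
... * rho(c^-1) = [[1, 0], [1, 1]]  ->  [[-1412107, -1017641], [2276953, 1640896]]
... * rho(b^-1) = [[-13, -8], [5, 3]]  ->  [[13269186, 8243933], [-21395909, -13292936]]
... * rho(c) = [[1, 0], [-1, 1]]  ->  [[5025253, 8243933], [-8102973, -13292936]]
... * rho(a^-1) = [[1, 1], [-3, -2]]  ->  [[-19706546, -11462613], [31775835, 18482899]]
... * rho(a^-1) = [[1, 1], [-3, -2]]  ->  [[14681293, 3218680], [-23672862, -5189963]]
... * rho(b) = [[3, 8], [-5, -13]]  ->  [[27950479, 75607504], [-45068771, -121913377]]
... * rho(b) = [[3, 8], [-5, -13]]  ->  [[-294186083, -759293720], [474360572, 1224323733]]
... * rho(b) = [[3, 8], [-5, -13]]  ->  [[2913910351, 7517329696], [-4698536949, -12121323953]]
... * rho(b) = [[3, 8], [-5, -13]]  ->  [[-28844917427, -74414003240], [46511008918, 119988915797]]
tr = -28844917427 + 119988915797 = 91143998370

91143998370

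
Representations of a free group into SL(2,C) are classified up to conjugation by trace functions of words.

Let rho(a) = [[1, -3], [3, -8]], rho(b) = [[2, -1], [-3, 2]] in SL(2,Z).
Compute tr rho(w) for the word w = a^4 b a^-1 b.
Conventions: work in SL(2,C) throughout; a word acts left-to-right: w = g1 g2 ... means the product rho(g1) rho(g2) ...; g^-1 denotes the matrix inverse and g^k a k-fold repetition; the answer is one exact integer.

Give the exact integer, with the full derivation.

rho(a) = [[1, -3], [3, -8]]
... * rho(a) = [[1, -3], [3, -8]]  ->  [[-8, 21], [-21, 55]]
... * rho(a) = [[1, -3], [3, -8]]  ->  [[55, -144], [144, -377]]
... * rho(a) = [[1, -3], [3, -8]]  ->  [[-377, 987], [-987, 2584]]
... * rho(b) = [[2, -1], [-3, 2]]  ->  [[-3715, 2351], [-9726, 6155]]
... * rho(a^-1) = [[-8, 3], [-3, 1]]  ->  [[22667, -8794], [59343, -23023]]
... * rho(b) = [[2, -1], [-3, 2]]  ->  [[71716, -40255], [187755, -105389]]
tr = 71716 + -105389 = -33673

-33673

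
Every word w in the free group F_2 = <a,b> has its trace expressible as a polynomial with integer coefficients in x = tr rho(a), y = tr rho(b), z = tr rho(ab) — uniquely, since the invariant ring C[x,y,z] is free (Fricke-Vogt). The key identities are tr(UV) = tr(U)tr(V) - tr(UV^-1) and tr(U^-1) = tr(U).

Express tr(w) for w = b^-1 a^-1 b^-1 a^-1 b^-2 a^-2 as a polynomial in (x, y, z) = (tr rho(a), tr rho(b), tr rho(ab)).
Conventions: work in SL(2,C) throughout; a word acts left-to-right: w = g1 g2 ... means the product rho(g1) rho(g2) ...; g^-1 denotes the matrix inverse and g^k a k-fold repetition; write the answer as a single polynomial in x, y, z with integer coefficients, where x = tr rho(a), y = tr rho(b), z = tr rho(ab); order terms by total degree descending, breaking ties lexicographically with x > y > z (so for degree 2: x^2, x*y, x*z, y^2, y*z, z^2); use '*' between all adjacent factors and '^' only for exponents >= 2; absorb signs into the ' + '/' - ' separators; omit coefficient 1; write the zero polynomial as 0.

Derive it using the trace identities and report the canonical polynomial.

tr(b^-1) = tr(b) = y
reduce: tr(b^-2) = tr(b^-1)*tr(b) - tr(1)  (eliminate b^-1) = y^2 - 2
tr(a b^-1) = tr(a)*tr(b) - tr(a b)  (eliminate b^-1) = x*y - z
reduce: tr(b^-2 a) = tr(a b^-1)*tr(b) - tr(a)  (eliminate b^-1) = x*y^2 - y*z - x
reduce: tr(b^-1 a^-1 b^-1) = tr(b^-2)*tr(a) - tr(b^-2 a)  (eliminate a^-1) = y*z - x
reduce: tr(b a b a) = tr(a b)*tr(a b) - tr(1)  (split on a) = z^2 - 2
tr(a^-1 b a b) = tr(b a b)*tr(a) - tr(b a b a)  (eliminate a^-1) = x*y*z - x^2 - z^2 + 2
tr(a b^-1 a^-1 b) = tr(a^-1 b a)*tr(b) - tr(a^-1 b a b)  (eliminate b^-1) = -x*y*z + x^2 + y^2 + z^2 - 2
tr(b^-1 a^-1 b^-1 a) = tr(a b^-1 a^-1)*tr(b) - tr(a b^-1 a^-1 b)  (eliminate b^-1) = x*y*z - x^2 - z^2 + 2
reduce: tr(b^-1 a^-1 b^-1 a^-1) = tr(b^-1 a^-1 b^-1)*tr(a) - tr(b^-1 a^-1 b^-1 a)  (eliminate a^-1) = z^2 - 2
tr(b^-1 a^-1 b^-1 a^-2) = tr(b^-1 a^-1 b^-1 a^-1)*tr(a) - tr(b^-1 a^-1 b^-1)  (eliminate a^-1) = x*z^2 - y*z - x
reduce: tr(a^-2 b^-1 a^-1 b^-1 a^-1) = tr(b^-1 a^-1 b^-1 a^-2)*tr(a) - tr(b^-1 a^-1 b^-1 a^-1)  (eliminate a^-1) = x^2*z^2 - x*y*z - x^2 - z^2 + 2
tr(a^-2) = tr(a^-1)*tr(a) - tr(1)  (eliminate a^-1) = x^2 - 2
tr(a^-2 b) = tr(b a^-1)*tr(a) - tr(b)  (eliminate a^-1) = x^2*y - x*z - y
reduce: tr(a^-1 b^-1 a^-1) = tr(a^-2)*tr(b) - tr(a^-2 b)  (eliminate b^-1) = x*z - y
tr(a^-2 b^-1 a^-1) = tr(a^-1 b^-1 a^-1)*tr(a) - tr(a^-1 b^-1)  (eliminate a^-1) = x^2*z - x*y - z
tr(b a b a b) = tr(b)*tr(a b a b) - tr(a b a)  (reduce the b square) = y*z^2 - x*z - y
reduce: tr(b a b a b a) = tr(a b a b)*tr(a b) - tr(b a)  (split on a) = z^3 - 3*z
so tr(a b a b a^-1 b) = tr(b a b a b)*tr(a) - tr(b a b a b a)  (eliminate a^-1) = x*y*z^2 - x^2*z - z^3 - x*y + 3*z
tr(a^-1 b^-1 a b a b) = tr(a b a b a^-1)*tr(b) - tr(a b a b a^-1 b)  (eliminate b^-1) = -x*y*z^2 + x^2*z + y^2*z + z^3 - 3*z
tr(b^-1 a^-1 b^-1 a b a) = tr(a^-1 b^-1 a b a)*tr(b) - tr(a^-1 b^-1 a b a b)  (eliminate b^-1) = x*y*z^2 - x^2*z - y^2*z - z^3 + x*y + 3*z
tr(a^-1 b^-1 a^-1 b^-1 a b) = tr(b^-1 a^-1 b^-1 a b)*tr(a) - tr(b^-1 a^-1 b^-1 a b a)  (eliminate a^-1) = -x*y*z^2 + x^2*z + y^2*z + z^3 - 3*z
so tr(b a^-2 b^-1 a^-1 b^-1 a) = tr(a^-1 b^-1 a^-1 b^-1 a b)*tr(a) - tr(a^-1 b^-1 a^-1 b^-1 a b a)  (eliminate a^-1) = -x^2*y*z^2 + x^3*z + x*y^2*z + x*z^3 - 3*x*z - y
reduce: tr(a^-2 b^-1 a^-1 b^-1 a^-1 b) = tr(b a^-2 b^-1 a^-1 b^-1)*tr(a) - tr(b a^-2 b^-1 a^-1 b^-1 a)  (eliminate a^-1) = x^2*y*z^2 - x*y^2*z - x*z^3 - x^2*y + 2*x*z + y
reduce: tr(a^-2 b^-1 a^-1 b^-1 a^-1 b^-1) = tr(a^-2 b^-1 a^-1 b^-1 a^-1)*tr(b) - tr(a^-2 b^-1 a^-1 b^-1 a^-1 b)  (eliminate b^-1) = x*z^3 - y*z^2 - 2*x*z + y
tr(b^-1 a^-1 b^-1 a^-1 b^-2 a^-2) = tr(a^-2 b^-1 a^-1 b^-1 a^-1 b^-1)*tr(b) - tr(a^-2 b^-1 a^-1 b^-1 a^-1)  (eliminate b^-1) = x*y*z^3 - x^2*z^2 - y^2*z^2 - x*y*z + x^2 + y^2 + z^2 - 2

x*y*z^3 - x^2*z^2 - y^2*z^2 - x*y*z + x^2 + y^2 + z^2 - 2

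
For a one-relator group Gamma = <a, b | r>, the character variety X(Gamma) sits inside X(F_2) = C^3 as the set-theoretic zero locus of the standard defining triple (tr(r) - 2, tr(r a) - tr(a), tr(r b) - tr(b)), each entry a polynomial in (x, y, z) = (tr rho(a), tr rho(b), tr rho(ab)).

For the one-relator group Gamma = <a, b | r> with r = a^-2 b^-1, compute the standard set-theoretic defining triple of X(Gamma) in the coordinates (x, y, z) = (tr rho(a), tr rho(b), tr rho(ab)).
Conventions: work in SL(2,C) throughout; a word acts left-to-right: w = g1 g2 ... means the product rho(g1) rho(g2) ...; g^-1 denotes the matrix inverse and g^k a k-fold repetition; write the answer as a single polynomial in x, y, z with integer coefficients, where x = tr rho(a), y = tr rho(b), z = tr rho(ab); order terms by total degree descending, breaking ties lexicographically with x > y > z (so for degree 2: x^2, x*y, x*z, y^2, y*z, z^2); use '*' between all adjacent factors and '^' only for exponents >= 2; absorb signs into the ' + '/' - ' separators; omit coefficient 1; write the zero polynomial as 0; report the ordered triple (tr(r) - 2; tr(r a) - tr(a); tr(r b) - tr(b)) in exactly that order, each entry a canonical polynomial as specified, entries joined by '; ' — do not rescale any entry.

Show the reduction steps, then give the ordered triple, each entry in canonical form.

reduce: trace(a^-1) = trace(a) = x
trace(a^-1 b) = trace(b) * trace(a) - trace(b a) = x*y - z
trace(b^-1 a^-1) = trace(a^-1) * trace(b) - trace(a^-1 b) = z
reduce: trace(a^-2 b^-1) = trace(b^-1 a^-1) * trace(a) - trace(b^-1) = x*z - y
reduce: trace(a^-2) = trace(a^-1) * trace(a) - trace(1)  (eliminate a^-1) = x^2 - 2
assemble the triple (trace(r) - 2; trace(r a) - x; trace(r b) - y)

x*z - y - 2; -x + z; x^2 - y - 2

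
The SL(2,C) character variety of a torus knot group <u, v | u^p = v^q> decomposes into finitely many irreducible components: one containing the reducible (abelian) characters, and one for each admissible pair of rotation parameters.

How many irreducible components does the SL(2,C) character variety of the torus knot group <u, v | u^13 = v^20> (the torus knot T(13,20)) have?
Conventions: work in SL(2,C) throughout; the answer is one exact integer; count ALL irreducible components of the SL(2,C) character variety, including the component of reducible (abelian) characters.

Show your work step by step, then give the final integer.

115

In the torus knot group T(13,20), u^13 = v^20 is central, so an irreducible representation sends it to +I or -I (Schur).
On an irreducible component, tr(u) is locked at 2*cos(pi*alpha/13) for some alpha in 1..12, and tr(v) at 2*cos(pi*beta/20) for some beta in 1..19.
u^13 = (-1)^alpha I and v^20 = (-1)^beta I must agree, so alpha and beta have equal parity.
count pairs: odd alpha (6 choices) x odd beta (10), plus even alpha (6) x even beta (9): 6*10 + 6*9 = 114.
components with irreducible characters: 114; plus the single component of reducible (abelian) characters: total 115.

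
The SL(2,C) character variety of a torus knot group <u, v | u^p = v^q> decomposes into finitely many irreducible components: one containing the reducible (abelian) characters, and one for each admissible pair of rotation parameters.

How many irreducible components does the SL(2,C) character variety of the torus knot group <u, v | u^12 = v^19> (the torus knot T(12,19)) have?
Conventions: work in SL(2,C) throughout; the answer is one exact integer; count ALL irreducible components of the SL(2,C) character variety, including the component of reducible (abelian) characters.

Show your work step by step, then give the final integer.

100

In the torus knot group T(12,19), u^12 = v^19 is central, so an irreducible representation sends it to +I or -I (Schur).
This locks tr(u) to 2*cos(pi*alpha/12), alpha in 1..11, and tr(v) to 2*cos(pi*beta/19), beta in 1..18, on each component of irreducible characters.
Consistency of u^12 = (-1)^alpha I with v^19 = (-1)^beta I forces alpha = beta (mod 2).
Enumerate parity-matched pairs: 6*9 odd-odd plus 5*9 even-even gives 99.
Total: 99 irreducible-character components + 1 reducible (abelian) component = 100.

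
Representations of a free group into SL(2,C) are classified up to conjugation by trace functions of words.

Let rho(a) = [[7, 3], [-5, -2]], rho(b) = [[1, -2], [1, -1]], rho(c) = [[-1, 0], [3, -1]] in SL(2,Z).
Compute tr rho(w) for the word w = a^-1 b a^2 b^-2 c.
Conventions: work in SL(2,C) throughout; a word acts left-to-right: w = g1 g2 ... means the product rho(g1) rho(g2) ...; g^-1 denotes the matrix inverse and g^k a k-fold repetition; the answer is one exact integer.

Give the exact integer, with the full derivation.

478

rho(a^-1) = [[-2, -3], [5, 7]]
... * rho(b) = [[1, -2], [1, -1]]  ->  [[-5, 7], [12, -17]]
... * rho(a) = [[7, 3], [-5, -2]]  ->  [[-70, -29], [169, 70]]
... * rho(a) = [[7, 3], [-5, -2]]  ->  [[-345, -152], [833, 367]]
... * rho(b^-1) = [[-1, 2], [-1, 1]]  ->  [[497, -842], [-1200, 2033]]
... * rho(b^-1) = [[-1, 2], [-1, 1]]  ->  [[345, 152], [-833, -367]]
... * rho(c) = [[-1, 0], [3, -1]]  ->  [[111, -152], [-268, 367]]
tr = 111 + 367 = 478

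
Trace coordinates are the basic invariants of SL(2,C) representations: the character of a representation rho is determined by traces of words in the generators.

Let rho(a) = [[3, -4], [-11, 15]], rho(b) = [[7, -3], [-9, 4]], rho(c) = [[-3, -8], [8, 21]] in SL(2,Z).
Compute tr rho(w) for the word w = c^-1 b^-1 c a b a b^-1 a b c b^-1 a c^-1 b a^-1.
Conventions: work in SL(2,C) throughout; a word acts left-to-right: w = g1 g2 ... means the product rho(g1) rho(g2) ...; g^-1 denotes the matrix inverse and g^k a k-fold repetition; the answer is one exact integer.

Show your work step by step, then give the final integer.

rho(c^-1) = [[21, 8], [-8, -3]]
... * rho(b^-1) = [[4, 3], [9, 7]]  ->  [[156, 119], [-59, -45]]
... * rho(c) = [[-3, -8], [8, 21]]  ->  [[484, 1251], [-183, -473]]
... * rho(a) = [[3, -4], [-11, 15]]  ->  [[-12309, 16829], [4654, -6363]]
... * rho(b) = [[7, -3], [-9, 4]]  ->  [[-237624, 104243], [89845, -39414]]
... * rho(a) = [[3, -4], [-11, 15]]  ->  [[-1859545, 2514141], [703089, -950590]]
... * rho(b^-1) = [[4, 3], [9, 7]]  ->  [[15189089, 12020352], [-5742954, -4544863]]
... * rho(a) = [[3, -4], [-11, 15]]  ->  [[-86656605, 119548924], [32764631, -45201129]]
... * rho(b) = [[7, -3], [-9, 4]]  ->  [[-1682536551, 738165511], [636162578, -279098409]]
... * rho(c) = [[-3, -8], [8, 21]]  ->  [[10952933741, 28961768139], [-4141275006, -10950367213]]
... * rho(b^-1) = [[4, 3], [9, 7]]  ->  [[304467648215, 235591178196], [-115118404941, -89076395509]]
... * rho(a) = [[3, -4], [-11, 15]]  ->  [[-1678100015511, 2315997080080], [634485135776, -875672312871]]
... * rho(c^-1) = [[21, 8], [-8, -3]]  ->  [[-53768076966371, -20372791364328], [20329566354264, 7702898024821]]
... * rho(b) = [[7, -3], [-9, 4]]  ->  [[-193021416485645, 79813065441801], [72980882256459, -30177106963508]]
... * rho(a^-1) = [[15, 4], [11, 3]]  ->  [[-2017377527424864, -532646469617177], [762765057248297, 201392208135312]]
tr = -2017377527424864 + 201392208135312 = -1815985319289552

-1815985319289552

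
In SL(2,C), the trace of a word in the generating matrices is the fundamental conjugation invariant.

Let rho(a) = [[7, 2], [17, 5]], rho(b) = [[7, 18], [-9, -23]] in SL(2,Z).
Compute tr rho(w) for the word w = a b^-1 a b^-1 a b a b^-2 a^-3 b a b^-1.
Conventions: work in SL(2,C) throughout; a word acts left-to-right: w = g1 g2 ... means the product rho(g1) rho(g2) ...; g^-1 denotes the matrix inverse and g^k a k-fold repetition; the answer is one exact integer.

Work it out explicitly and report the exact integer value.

3335942331057129784

rho(a) = [[7, 2], [17, 5]]
... * rho(b^-1) = [[-23, -18], [9, 7]]  ->  [[-143, -112], [-346, -271]]
... * rho(a) = [[7, 2], [17, 5]]  ->  [[-2905, -846], [-7029, -2047]]
... * rho(b^-1) = [[-23, -18], [9, 7]]  ->  [[59201, 46368], [143244, 112193]]
... * rho(a) = [[7, 2], [17, 5]]  ->  [[1202663, 350242], [2909989, 847453]]
... * rho(b) = [[7, 18], [-9, -23]]  ->  [[5266463, 13592368], [12742846, 32888383]]
... * rho(a) = [[7, 2], [17, 5]]  ->  [[267935497, 78494766], [648302433, 189927607]]
... * rho(b^-1) = [[-23, -18], [9, 7]]  ->  [[-5456063537, -4273375584], [-13201607496, -10339950545]]
... * rho(b^-1) = [[-23, -18], [9, 7]]  ->  [[87029081095, 68295514578], [210577417503, 165249281113]]
... * rho(a^-1) = [[5, -2], [-17, 7]]  ->  [[-725878342351, 304010439856], [-1756350691406, 735590132785]]
... * rho(a^-1) = [[5, -2], [-17, 7]]  ->  [[-8797569189307, 3579829763694], [-21286785714375, 8661832312307]]
... * rho(a^-1) = [[5, -2], [-17, 7]]  ->  [[-104844951929333, 42653946724472], [-253685077881094, 103206397614899]]
... * rho(b) = [[7, 18], [-9, -23]]  ->  [[-1117800184025579, -2868249909390850], [-2704653123701749, -6940078547002369]]
... * rho(a) = [[7, 2], [17, 5]]  ->  [[-56584849747823503, -16576849915005408], [-136913907164952516, -40109698982415343]]
... * rho(b^-1) = [[-23, -18], [9, 7]]  ->  [[1152259894964891897, 902489346055785198], [2788032573952169781, 2183682436092237887]]
tr = 1152259894964891897 + 2183682436092237887 = 3335942331057129784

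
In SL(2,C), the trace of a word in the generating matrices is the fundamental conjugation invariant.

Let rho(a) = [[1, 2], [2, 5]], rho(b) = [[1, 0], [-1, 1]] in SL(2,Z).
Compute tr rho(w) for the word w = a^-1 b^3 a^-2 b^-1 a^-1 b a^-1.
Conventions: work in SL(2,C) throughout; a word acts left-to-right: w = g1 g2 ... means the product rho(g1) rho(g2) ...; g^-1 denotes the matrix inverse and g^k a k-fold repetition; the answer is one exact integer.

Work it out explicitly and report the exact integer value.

12180

rho(a^-1) = [[5, -2], [-2, 1]]
... * rho(b) = [[1, 0], [-1, 1]]  ->  [[7, -2], [-3, 1]]
... * rho(b) = [[1, 0], [-1, 1]]  ->  [[9, -2], [-4, 1]]
... * rho(b) = [[1, 0], [-1, 1]]  ->  [[11, -2], [-5, 1]]
... * rho(a^-1) = [[5, -2], [-2, 1]]  ->  [[59, -24], [-27, 11]]
... * rho(a^-1) = [[5, -2], [-2, 1]]  ->  [[343, -142], [-157, 65]]
... * rho(b^-1) = [[1, 0], [1, 1]]  ->  [[201, -142], [-92, 65]]
... * rho(a^-1) = [[5, -2], [-2, 1]]  ->  [[1289, -544], [-590, 249]]
... * rho(b) = [[1, 0], [-1, 1]]  ->  [[1833, -544], [-839, 249]]
... * rho(a^-1) = [[5, -2], [-2, 1]]  ->  [[10253, -4210], [-4693, 1927]]
tr = 10253 + 1927 = 12180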